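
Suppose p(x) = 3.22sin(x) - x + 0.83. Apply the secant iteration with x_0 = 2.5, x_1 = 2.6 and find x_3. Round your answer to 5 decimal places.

p(2.5) = 0.2570803, p(2.6) = -0.1100856
x_2 = 2.6000000 − (-0.1100856)·(2.6000000 − 2.5000000) / (-0.1100856 − 0.2570803) = 2.6000000 − (-0.0110086)/(-0.3671659) = 2.5700175
p(2.5700175) = 0.0018657
x_3 = 2.5700175 − 0.0018657·(2.5700175 − 2.6000000) / (0.0018657 − (-0.1100856)) = 2.5700175 − (-0.0000559)/(0.1119513) = 2.5705172

2.57052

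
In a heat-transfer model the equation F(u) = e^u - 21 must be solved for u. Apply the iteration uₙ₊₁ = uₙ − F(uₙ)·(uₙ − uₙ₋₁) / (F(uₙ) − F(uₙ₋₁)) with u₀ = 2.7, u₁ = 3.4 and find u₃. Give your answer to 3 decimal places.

3.034

F(2.7) = -6.12027, F(3.4) = 8.96410
u₂ = 3.40000 − 8.96410·(3.40000 − 2.70000) / (8.96410 − (-6.12027)) = 3.40000 − (6.27487)/(15.08437) = 2.98402
F(2.98402) = -1.23298
u₃ = 2.98402 − (-1.23298)·(2.98402 − 3.40000) / (-1.23298 − 8.96410) = 2.98402 − (0.51290)/(-10.19708) = 3.03431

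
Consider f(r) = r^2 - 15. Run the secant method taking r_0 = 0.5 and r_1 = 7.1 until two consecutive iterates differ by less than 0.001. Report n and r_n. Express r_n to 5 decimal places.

f(0.5) = -14.7500000, f(7.1) = 35.4100000
r_2 = 7.1000000 − 35.4100000·(6.6000000)/(50.1600000) = 2.4407895;  |Δ| = 4.6592105
f(2.4407895) = -9.0425467
r_3 = 2.4407895 − (-9.0425467)·(-4.6592105)/(-44.4525467) = 3.3885671;  |Δ| = 0.9477776
f(3.3885671) = -3.5176130
r_4 = 3.3885671 − (-3.5176130)·(0.9477776)/(5.5249337) = 3.9919979;  |Δ| = 0.6034308
f(3.9919979) = 0.9360468
r_5 = 3.9919979 − 0.9360468·(0.6034308)/(4.4536599) = 3.8651719;  |Δ| = 0.1268259
f(3.8651719) = -0.0604458
r_6 = 3.8651719 − (-0.0604458)·(-0.1268259)/(-0.9964927) = 3.8728650;  |Δ| = 0.0076931
f(3.8728650) = -0.0009165
r_7 = 3.8728650 − (-0.0009165)·(0.0076931)/(0.0595293) = 3.8729835;  |Δ| = 0.0001184
|r_7 − r_6| = 0.0001184 < 0.001

n = 7, r_n = 3.87298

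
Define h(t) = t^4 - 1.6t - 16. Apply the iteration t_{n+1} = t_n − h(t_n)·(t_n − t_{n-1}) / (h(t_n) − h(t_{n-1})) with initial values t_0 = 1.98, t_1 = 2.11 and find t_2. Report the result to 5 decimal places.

2.09636

h(1.98) = -3.7984638, h(2.11) = 0.4451944
t_2 = 2.1100000 − 0.4451944·(2.1100000 − 1.9800000) / (0.4451944 − (-3.7984638)) = 2.1100000 − (0.0578753)/(4.2436582) = 2.0963619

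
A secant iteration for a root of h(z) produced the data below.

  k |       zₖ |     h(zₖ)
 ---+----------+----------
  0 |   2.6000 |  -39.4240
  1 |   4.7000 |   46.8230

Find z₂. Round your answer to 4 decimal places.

3.5599

z₂ = 4.7000 − 46.8230·(4.7000 − 2.6000) / (46.8230 − (-39.4240))
   = 4.7000 − (98.328300)/(86.247000) = 3.559922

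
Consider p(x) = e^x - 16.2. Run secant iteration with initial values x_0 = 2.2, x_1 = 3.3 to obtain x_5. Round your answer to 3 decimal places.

p(2.2) = -7.17499, p(3.3) = 10.91264
x_2 = 3.30000 − 10.91264·(3.30000 − 2.20000) / (10.91264 − (-7.17499)) = 3.30000 − (12.00390)/(18.08763) = 2.63635
p(2.63635) = -2.23789
x_3 = 2.63635 − (-2.23789)·(2.63635 − 3.30000) / (-2.23789 − 10.91264) = 2.63635 − (1.48518)/(-13.15053) = 2.74928
p(2.74928) = -0.56856
x_4 = 2.74928 − (-0.56856)·(2.74928 − 2.63635) / (-0.56856 − (-2.23789)) = 2.74928 − (-0.06421)/(1.66933) = 2.78775
p(2.78775) = 0.04442
x_5 = 2.78775 − 0.04442·(2.78775 − 2.74928) / (0.04442 − (-0.56856)) = 2.78775 − (0.00171)/(0.61298) = 2.78496

2.785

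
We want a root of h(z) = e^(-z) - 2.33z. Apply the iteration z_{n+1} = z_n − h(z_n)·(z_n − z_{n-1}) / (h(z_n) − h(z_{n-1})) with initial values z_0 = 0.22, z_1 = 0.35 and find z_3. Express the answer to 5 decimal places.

0.31364

h(0.22) = 0.2899188, h(0.35) = -0.1108119
z_2 = 0.3500000 − (-0.1108119)·(0.3500000 − 0.2200000) / (-0.1108119 − 0.2899188) = 0.3500000 − (-0.0144055)/(-0.4007307) = 0.3140518
h(0.3140518) = -0.0012595
z_3 = 0.3140518 − (-0.0012595)·(0.3140518 − 0.3500000) / (-0.0012595 − (-0.1108119)) = 0.3140518 − (0.0000453)/(0.1095524) = 0.3136385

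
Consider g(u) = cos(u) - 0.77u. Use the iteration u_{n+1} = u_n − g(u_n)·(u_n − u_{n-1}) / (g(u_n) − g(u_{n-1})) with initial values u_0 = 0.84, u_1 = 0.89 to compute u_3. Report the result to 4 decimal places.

0.8536

g(0.84) = 0.020663, g(0.89) = -0.055888
u_2 = 0.890000 − (-0.055888)·(0.890000 − 0.840000) / (-0.055888 − 0.020663) = 0.890000 − (-0.002794)/(-0.076551) = 0.853496
g(0.853496) = 0.000160
u_3 = 0.853496 − 0.000160·(0.853496 − 0.890000) / (0.000160 − (-0.055888)) = 0.853496 − (-0.000006)/(0.056048) = 0.853601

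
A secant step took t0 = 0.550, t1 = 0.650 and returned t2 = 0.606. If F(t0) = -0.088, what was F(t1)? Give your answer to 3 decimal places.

The secant line through (0.550, -0.088) and (0.650, F(t1)) crosses zero at t2 = 0.606.
So (0.550, -0.088), (0.650, F(t1)), (0.606, 0) are collinear:
F(t1) = -0.088 · (0.650 − 0.606) / (0.550 − 0.606) = -0.088 · (0.04400)/(-0.05600) = 0.06914

0.069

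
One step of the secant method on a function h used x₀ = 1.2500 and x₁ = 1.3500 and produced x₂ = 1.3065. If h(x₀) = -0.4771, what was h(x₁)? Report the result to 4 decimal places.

The secant line through (1.2500, -0.4771) and (1.3500, h(x₁)) crosses zero at x₂ = 1.3065.
So (1.2500, -0.4771), (1.3500, h(x₁)), (1.3065, 0) are collinear:
h(x₁) = -0.4771 · (1.3500 − 1.3065) / (1.2500 − 1.3065) = -0.4771 · (0.043500)/(-0.056500) = 0.367325

0.3673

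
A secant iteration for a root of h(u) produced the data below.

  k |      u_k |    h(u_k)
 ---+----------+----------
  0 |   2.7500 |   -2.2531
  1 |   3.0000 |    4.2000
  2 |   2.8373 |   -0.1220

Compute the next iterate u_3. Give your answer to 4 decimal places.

2.8419

u_3 = 2.8373 − (-0.1220)·(2.8373 − 3.0000) / (-0.1220 − 4.2000)
   = 2.8373 − (0.019849)/(-4.322000) = 2.841893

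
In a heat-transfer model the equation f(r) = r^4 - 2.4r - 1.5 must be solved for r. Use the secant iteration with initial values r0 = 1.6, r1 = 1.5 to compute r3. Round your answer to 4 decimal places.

f(1.6) = 1.213600, f(1.5) = -0.037500
r2 = 1.500000 − (-0.037500)·(1.500000 − 1.600000) / (-0.037500 − 1.213600) = 1.500000 − (0.003750)/(-1.251100) = 1.502997
f(1.502997) = -0.004108
r3 = 1.502997 − (-0.004108)·(1.502997 − 1.500000) / (-0.004108 − (-0.037500)) = 1.502997 − (-0.000012)/(0.033392) = 1.503366

1.5034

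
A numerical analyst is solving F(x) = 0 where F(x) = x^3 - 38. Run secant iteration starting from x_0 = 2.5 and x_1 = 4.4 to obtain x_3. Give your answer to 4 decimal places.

3.2957

F(2.5) = -22.375000, F(4.4) = 47.184000
x_2 = 4.400000 − 47.184000·(4.400000 − 2.500000) / (47.184000 − (-22.375000)) = 4.400000 − (89.649600)/(69.559000) = 3.111172
F(3.111172) = -7.885755
x_3 = 3.111172 − (-7.885755)·(3.111172 − 4.400000) / (-7.885755 − 47.184000) = 3.111172 − (10.163383)/(-55.069755) = 3.295727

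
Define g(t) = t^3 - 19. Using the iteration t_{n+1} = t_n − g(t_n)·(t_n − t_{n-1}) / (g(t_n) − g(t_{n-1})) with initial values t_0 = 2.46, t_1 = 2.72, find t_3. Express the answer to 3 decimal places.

g(2.46) = -4.11306, g(2.72) = 1.12365
t_2 = 2.72000 − 1.12365·(2.72000 − 2.46000) / (1.12365 − (-4.11306)) = 2.72000 − (0.29215)/(5.23671) = 2.66421
g(2.66421) = -0.08937
t_3 = 2.66421 − (-0.08937)·(2.66421 − 2.72000) / (-0.08937 − 1.12365) = 2.66421 − (0.00499)/(-1.21301) = 2.66832

2.668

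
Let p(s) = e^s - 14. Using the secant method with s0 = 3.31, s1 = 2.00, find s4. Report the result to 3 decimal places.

p(3.31) = 13.38513, p(2.00) = -6.61094
s2 = 2.00000 − (-6.61094)·(2.00000 − 3.31000) / (-6.61094 − 13.38513) = 2.00000 − (8.66034)/(-19.99607) = 2.43310
p(2.43310) = -2.60583
s3 = 2.43310 − (-2.60583)·(2.43310 − 2.00000) / (-2.60583 − (-6.61094)) = 2.43310 − (-1.12859)/(4.00512) = 2.71489
p(2.71489) = 1.10293
s4 = 2.71489 − 1.10293·(2.71489 − 2.43310) / (1.10293 − (-2.60583)) = 2.71489 − (0.31079)/(3.70876) = 2.63109

2.631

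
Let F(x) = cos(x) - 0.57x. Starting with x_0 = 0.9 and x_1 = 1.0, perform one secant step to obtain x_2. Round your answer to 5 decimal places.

0.97853

F(0.9) = 0.1086100, F(1.0) = -0.0296977
x_2 = 1.0000000 − (-0.0296977)·(1.0000000 − 0.9000000) / (-0.0296977 − 0.1086100) = 1.0000000 − (-0.0029698)/(-0.1383077) = 0.9785278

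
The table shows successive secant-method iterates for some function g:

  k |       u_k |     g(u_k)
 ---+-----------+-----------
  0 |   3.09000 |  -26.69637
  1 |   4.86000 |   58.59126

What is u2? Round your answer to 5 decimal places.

u2 = 4.86000 − 58.59126·(4.86000 − 3.09000) / (58.59126 − (-26.69637))
   = 4.86000 − (103.7065302)/(85.2876300) = 3.6440378

3.64404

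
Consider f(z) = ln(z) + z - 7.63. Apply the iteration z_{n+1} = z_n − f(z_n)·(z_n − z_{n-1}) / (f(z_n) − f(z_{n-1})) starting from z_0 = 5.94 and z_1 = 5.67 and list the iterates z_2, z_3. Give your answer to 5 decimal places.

5.86177, 5.86158

f(5.94) = 0.0917091, f(5.67) = -0.2248109
z_2 = 5.6700000 − (-0.2248109)·(5.6700000 − 5.9400000) / (-0.2248109 − 0.0917091) = 5.6700000 − (0.0606989)/(-0.3165200) = 5.8617697
f(5.8617697) = 0.0002212
z_3 = 5.8617697 − 0.0002212·(5.8617697 − 5.6700000) / (0.0002212 − (-0.2248109)) = 5.8617697 − (0.0000424)/(0.2250321) = 5.8615811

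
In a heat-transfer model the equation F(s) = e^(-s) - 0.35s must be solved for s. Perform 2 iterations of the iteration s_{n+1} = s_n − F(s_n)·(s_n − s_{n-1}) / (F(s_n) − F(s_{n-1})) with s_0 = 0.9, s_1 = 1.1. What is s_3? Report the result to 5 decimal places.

1.02502

F(0.9) = 0.0915697, F(1.1) = -0.0521289
s_2 = 1.1000000 − (-0.0521289)·(1.1000000 − 0.9000000) / (-0.0521289 − 0.0915697) = 1.1000000 − (-0.0104258)/(-0.1436986) = 1.0274469
F(1.0274469) = -0.0016868
s_3 = 1.0274469 − (-0.0016868)·(1.0274469 − 1.1000000) / (-0.0016868 − (-0.0521289)) = 1.0274469 − (0.0001224)/(0.0504421) = 1.0250207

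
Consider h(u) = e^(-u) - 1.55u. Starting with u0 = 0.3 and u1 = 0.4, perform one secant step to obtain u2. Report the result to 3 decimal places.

h(0.3) = 0.27582, h(0.4) = 0.05032
u2 = 0.40000 − 0.05032·(0.40000 − 0.30000) / (0.05032 − 0.27582) = 0.40000 − (0.00503)/(-0.22550) = 0.42232

0.422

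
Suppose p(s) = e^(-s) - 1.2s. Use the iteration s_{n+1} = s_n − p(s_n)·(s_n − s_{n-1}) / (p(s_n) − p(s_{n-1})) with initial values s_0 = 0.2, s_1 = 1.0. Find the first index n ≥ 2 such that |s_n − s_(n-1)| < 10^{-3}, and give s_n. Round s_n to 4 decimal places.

n = 5, s_n = 0.5036

p(0.2) = 0.578731, p(1.0) = -0.832121
s_2 = 1.000000 − (-0.832121)·(0.800000)/(-1.410851) = 0.528160;  |Δ| = 0.471840
p(0.528160) = -0.044103
s_3 = 0.528160 − (-0.044103)·(-0.471840)/(0.788018) = 0.501753;  |Δ| = 0.026407
p(0.501753) = 0.003366
s_4 = 0.501753 − 0.003366·(-0.026407)/(0.047468) = 0.503625;  |Δ| = 0.001872
p(0.503625) = -0.000014
s_5 = 0.503625 − (-0.000014)·(0.001872)/(-0.003379) = 0.503617;  |Δ| = 0.000008
|s_5 − s_4| = 0.000008 < 10^{-3}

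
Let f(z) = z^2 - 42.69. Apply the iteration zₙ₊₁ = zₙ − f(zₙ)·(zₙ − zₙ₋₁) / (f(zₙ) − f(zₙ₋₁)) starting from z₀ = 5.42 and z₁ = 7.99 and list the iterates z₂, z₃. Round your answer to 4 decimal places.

f(5.42) = -13.313600, f(7.99) = 21.150100
z₂ = 7.990000 − 21.150100·(7.990000 − 5.420000) / (21.150100 − (-13.313600)) = 7.990000 − (54.355757)/(34.463700) = 6.412811
f(6.412811) = -1.565851
z₃ = 6.412811 − (-1.565851)·(6.412811 − 7.990000) / (-1.565851 − 21.150100) = 6.412811 − (2.469642)/(-22.715951) = 6.521530

6.4128, 6.5215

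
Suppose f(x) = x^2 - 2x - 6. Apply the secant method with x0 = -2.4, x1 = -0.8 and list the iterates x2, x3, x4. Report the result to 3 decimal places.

f(-2.4) = 4.56000, f(-0.8) = -3.76000
x2 = -0.80000 − (-3.76000)·(-0.80000 − (-2.40000)) / (-3.76000 − 4.56000) = -0.80000 − (-6.01600)/(-8.32000) = -1.52308
f(-1.52308) = -0.63408
x3 = -1.52308 − (-0.63408)·(-1.52308 − (-0.80000)) / (-0.63408 − (-3.76000)) = -1.52308 − (0.45849)/(3.12592) = -1.66975
f(-1.66975) = 0.12757
x4 = -1.66975 − 0.12757·(-1.66975 − (-1.52308)) / (0.12757 − (-0.63408)) = -1.66975 − (-0.01871)/(0.76165) = -1.64518

-1.523, -1.670, -1.645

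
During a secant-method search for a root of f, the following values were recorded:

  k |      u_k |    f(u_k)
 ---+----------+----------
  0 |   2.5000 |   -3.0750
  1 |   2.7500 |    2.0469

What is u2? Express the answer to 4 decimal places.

u2 = 2.7500 − 2.0469·(2.7500 − 2.5000) / (2.0469 − (-3.0750))
   = 2.7500 − (0.511725)/(5.121900) = 2.650091

2.6501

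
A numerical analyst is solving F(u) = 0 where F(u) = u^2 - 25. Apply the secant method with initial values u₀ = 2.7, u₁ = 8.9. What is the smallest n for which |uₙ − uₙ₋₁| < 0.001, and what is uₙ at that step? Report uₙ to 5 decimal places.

F(2.7) = -17.7100000, F(8.9) = 54.2100000
u₂ = 8.9000000 − 54.2100000·(6.2000000)/(71.9200000) = 4.2267241;  |Δ| = 4.6732759
F(4.2267241) = -7.1348031
u₃ = 4.2267241 − (-7.1348031)·(-4.6732759)/(-61.3448031) = 4.7702568;  |Δ| = 0.5435326
F(4.7702568) = -2.2446502
u₄ = 4.7702568 − (-2.2446502)·(0.5435326)/(4.8901528) = 5.0197461;  |Δ| = 0.2494893
F(5.0197461) = 0.1978505
u₅ = 5.0197461 − 0.1978505·(0.2494893)/(2.4425007) = 4.9995366;  |Δ| = 0.0202094
F(4.9995366) = -0.0046336
u₆ = 4.9995366 − (-0.0046336)·(-0.0202094)/(-0.2024841) = 4.9999991;  |Δ| = 0.0004625
|u₆ − u₅| = 0.0004625 < 0.001

n = 6, uₙ = 5.00000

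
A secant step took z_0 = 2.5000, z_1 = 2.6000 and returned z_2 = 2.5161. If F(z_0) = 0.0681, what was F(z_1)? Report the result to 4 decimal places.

The secant line through (2.5000, 0.0681) and (2.6000, F(z_1)) crosses zero at z_2 = 2.5161.
So (2.5000, 0.0681), (2.6000, F(z_1)), (2.5161, 0) are collinear:
F(z_1) = 0.0681 · (2.6000 − 2.5161) / (2.5000 − 2.5161) = 0.0681 · (0.083900)/(-0.016100) = -0.354881

-0.3549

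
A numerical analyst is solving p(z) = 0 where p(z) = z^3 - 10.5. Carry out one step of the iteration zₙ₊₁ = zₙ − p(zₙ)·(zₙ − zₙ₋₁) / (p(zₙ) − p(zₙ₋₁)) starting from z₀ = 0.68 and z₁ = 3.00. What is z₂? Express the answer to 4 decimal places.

p(0.68) = -10.185568, p(3.00) = 16.500000
z₂ = 3.000000 − 16.500000·(3.000000 − 0.680000) / (16.500000 − (-10.185568)) = 3.000000 − (38.280000)/(26.685568) = 1.565517

1.5655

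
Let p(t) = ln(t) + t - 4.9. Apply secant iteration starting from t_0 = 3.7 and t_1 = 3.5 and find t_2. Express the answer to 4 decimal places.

3.6152

p(3.7) = 0.108333, p(3.5) = -0.147237
t_2 = 3.500000 − (-0.147237)·(3.500000 − 3.700000) / (-0.147237 − 0.108333) = 3.500000 − (0.029447)/(-0.255570) = 3.615223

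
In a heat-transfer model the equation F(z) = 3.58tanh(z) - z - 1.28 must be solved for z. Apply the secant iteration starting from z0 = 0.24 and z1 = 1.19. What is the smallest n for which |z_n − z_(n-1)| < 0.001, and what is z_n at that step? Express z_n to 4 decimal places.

n = 7, z_n = 0.5731

F(0.24) = -0.676925, F(1.19) = 0.503472
z2 = 1.190000 − 0.503472·(0.950000)/(1.180398) = 0.784799;  |Δ| = 0.405201
F(0.784799) = 0.281721
z3 = 0.784799 − 0.281721·(-0.405201)/(-0.221751) = 0.270017;  |Δ| = 0.514782
F(0.270017) = -0.606184
z4 = 0.270017 − (-0.606184)·(-0.514782)/(-0.887905) = 0.621465;  |Δ| = 0.351448
F(0.621465) = 0.075222
z5 = 0.621465 − 0.075222·(0.351448)/(0.681406) = 0.582668;  |Δ| = 0.038797
F(0.582668) = 0.015406
z6 = 0.582668 − 0.015406·(-0.038797)/(-0.059816) = 0.572675;  |Δ| = 0.009993
F(0.572675) = -0.000665
z7 = 0.572675 − (-0.000665)·(-0.009993)/(-0.016072) = 0.573089;  |Δ| = 0.000414
|z7 − z6| = 0.000414 < 0.001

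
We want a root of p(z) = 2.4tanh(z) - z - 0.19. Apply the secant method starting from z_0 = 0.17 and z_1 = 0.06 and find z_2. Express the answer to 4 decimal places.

0.1377

p(0.17) = 0.044115, p(0.06) = -0.106173
z_2 = 0.060000 − (-0.106173)·(0.060000 − 0.170000) / (-0.106173 − 0.044115) = 0.060000 − (0.011679)/(-0.150287) = 0.137711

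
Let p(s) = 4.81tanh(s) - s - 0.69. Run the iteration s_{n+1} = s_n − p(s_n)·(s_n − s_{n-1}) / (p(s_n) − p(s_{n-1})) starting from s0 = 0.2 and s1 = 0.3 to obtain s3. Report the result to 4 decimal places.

0.1837

p(0.2) = 0.059375, p(0.3) = 0.411214
s2 = 0.300000 − 0.411214·(0.300000 − 0.200000) / (0.411214 − 0.059375) = 0.300000 − (0.041121)/(0.351838) = 0.183124
p(0.183124) = -0.002012
s3 = 0.183124 − (-0.002012)·(0.183124 − 0.300000) / (-0.002012 − 0.411214) = 0.183124 − (0.000235)/(-0.413226) = 0.183693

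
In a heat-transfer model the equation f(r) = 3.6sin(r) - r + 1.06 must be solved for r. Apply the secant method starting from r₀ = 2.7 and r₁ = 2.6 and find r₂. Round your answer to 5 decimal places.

f(2.7) = -0.1014324, f(2.6) = 0.3158049
r₂ = 2.6000000 − 0.3158049·(2.6000000 − 2.7000000) / (0.3158049 − (-0.1014324)) = 2.6000000 − (-0.0315805)/(0.4172374) = 2.6756895

2.67569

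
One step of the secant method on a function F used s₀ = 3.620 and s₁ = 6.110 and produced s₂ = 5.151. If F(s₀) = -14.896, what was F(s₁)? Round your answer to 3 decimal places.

The secant line through (3.620, -14.896) and (6.110, F(s₁)) crosses zero at s₂ = 5.151.
So (3.620, -14.896), (6.110, F(s₁)), (5.151, 0) are collinear:
F(s₁) = -14.896 · (6.110 − 5.151) / (3.620 − 5.151) = -14.896 · (0.95900)/(-1.53100) = 9.33068

9.331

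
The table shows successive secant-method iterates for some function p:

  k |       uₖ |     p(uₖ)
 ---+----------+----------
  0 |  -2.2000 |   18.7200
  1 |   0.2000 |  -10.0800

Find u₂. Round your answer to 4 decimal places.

-0.6400

u₂ = 0.2000 − (-10.0800)·(0.2000 − (-2.2000)) / (-10.0800 − 18.7200)
   = 0.2000 − (-24.192000)/(-28.800000) = -0.640000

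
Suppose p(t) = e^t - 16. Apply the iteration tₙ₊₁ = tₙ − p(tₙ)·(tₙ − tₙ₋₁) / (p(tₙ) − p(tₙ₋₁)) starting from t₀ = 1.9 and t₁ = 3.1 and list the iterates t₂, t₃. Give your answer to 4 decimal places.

2.6205, 2.7485

p(1.9) = -9.314106, p(3.1) = 6.197951
t₂ = 3.100000 − 6.197951·(3.100000 − 1.900000) / (6.197951 − (-9.314106)) = 3.100000 − (7.437542)/(15.512057) = 2.620532
p(2.620532) = -2.256973
t₃ = 2.620532 − (-2.256973)·(2.620532 − 3.100000) / (-2.256973 − 6.197951) = 2.620532 − (1.082147)/(-8.454924) = 2.748522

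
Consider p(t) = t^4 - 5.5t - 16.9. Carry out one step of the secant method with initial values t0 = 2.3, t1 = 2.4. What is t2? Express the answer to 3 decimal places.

p(2.3) = -1.56590, p(2.4) = 3.07760
t2 = 2.40000 − 3.07760·(2.40000 − 2.30000) / (3.07760 − (-1.56590)) = 2.40000 − (0.30776)/(4.64350) = 2.33372

2.334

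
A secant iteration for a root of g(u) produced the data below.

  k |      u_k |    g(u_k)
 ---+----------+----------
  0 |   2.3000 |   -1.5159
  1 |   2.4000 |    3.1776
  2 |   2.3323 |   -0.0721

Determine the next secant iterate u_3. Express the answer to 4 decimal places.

2.3338

u_3 = 2.3323 − (-0.0721)·(2.3323 − 2.4000) / (-0.0721 − 3.1776)
   = 2.3323 − (0.004881)/(-3.249700) = 2.333802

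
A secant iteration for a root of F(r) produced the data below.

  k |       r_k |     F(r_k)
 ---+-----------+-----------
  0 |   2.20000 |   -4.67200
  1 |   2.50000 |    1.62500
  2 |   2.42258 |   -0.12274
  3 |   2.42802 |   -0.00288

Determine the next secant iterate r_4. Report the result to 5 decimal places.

r_4 = 2.42802 − (-0.00288)·(2.42802 − 2.42258) / (-0.00288 − (-0.12274))
   = 2.42802 − (-0.0000157)/(0.1198600) = 2.4281507

2.42815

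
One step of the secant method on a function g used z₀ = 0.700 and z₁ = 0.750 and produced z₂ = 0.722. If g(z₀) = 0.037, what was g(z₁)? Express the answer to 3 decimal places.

-0.047

The secant line through (0.700, 0.037) and (0.750, g(z₁)) crosses zero at z₂ = 0.722.
So (0.700, 0.037), (0.750, g(z₁)), (0.722, 0) are collinear:
g(z₁) = 0.037 · (0.750 − 0.722) / (0.700 − 0.722) = 0.037 · (0.02800)/(-0.02200) = -0.04709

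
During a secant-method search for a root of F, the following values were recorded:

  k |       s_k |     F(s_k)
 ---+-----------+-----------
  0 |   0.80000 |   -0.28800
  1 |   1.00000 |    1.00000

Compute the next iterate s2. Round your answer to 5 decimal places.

0.84472

s2 = 1.00000 − 1.00000·(1.00000 − 0.80000) / (1.00000 − (-0.28800))
   = 1.00000 − (0.2000000)/(1.2880000) = 0.8447205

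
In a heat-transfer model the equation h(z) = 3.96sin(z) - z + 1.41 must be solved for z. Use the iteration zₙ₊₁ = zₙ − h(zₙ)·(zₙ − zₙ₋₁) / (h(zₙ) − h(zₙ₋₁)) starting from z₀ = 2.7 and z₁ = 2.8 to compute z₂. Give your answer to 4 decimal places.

2.7864

h(2.7) = 0.402424, h(2.8) = -0.063447
z₂ = 2.800000 − (-0.063447)·(2.800000 − 2.700000) / (-0.063447 − 0.402424) = 2.800000 − (-0.006345)/(-0.465871) = 2.786381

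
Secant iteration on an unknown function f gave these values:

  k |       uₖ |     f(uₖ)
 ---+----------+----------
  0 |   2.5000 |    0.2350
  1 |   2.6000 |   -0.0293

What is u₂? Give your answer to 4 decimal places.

2.5889

u₂ = 2.6000 − (-0.0293)·(2.6000 − 2.5000) / (-0.0293 − 0.2350)
   = 2.6000 − (-0.002930)/(-0.264300) = 2.588914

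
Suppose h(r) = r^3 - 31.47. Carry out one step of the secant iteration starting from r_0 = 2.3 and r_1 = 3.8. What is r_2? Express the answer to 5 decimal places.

2.97801

h(2.3) = -19.3030000, h(3.8) = 23.4020000
r_2 = 3.8000000 − 23.4020000·(3.8000000 − 2.3000000) / (23.4020000 − (-19.3030000)) = 3.8000000 − (35.1030000)/(42.7050000) = 2.9780119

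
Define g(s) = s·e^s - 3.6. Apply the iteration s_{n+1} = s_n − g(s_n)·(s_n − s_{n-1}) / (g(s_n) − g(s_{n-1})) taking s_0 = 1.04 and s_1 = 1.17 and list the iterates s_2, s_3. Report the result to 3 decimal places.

1.143, 1.145

g(1.04) = -0.65761, g(1.17) = 0.16973
s_2 = 1.17000 − 0.16973·(1.17000 − 1.04000) / (0.16973 − (-0.65761)) = 1.17000 − (0.02207)/(0.82735) = 1.14333
g(1.14333) = -0.01315
s_3 = 1.14333 − (-0.01315)·(1.14333 − 1.17000) / (-0.01315 − 0.16973) = 1.14333 − (0.00035)/(-0.18288) = 1.14525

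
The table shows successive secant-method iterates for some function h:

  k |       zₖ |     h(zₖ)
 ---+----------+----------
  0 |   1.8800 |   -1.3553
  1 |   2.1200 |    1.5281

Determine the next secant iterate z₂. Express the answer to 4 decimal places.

1.9928

z₂ = 2.1200 − 1.5281·(2.1200 − 1.8800) / (1.5281 − (-1.3553))
   = 2.1200 − (0.366744)/(2.883400) = 1.992808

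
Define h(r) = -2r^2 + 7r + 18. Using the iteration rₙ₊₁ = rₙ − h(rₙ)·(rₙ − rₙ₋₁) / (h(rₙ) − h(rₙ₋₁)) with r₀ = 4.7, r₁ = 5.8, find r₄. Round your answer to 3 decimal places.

h(4.7) = 6.72000, h(5.8) = -8.68000
r₂ = 5.80000 − (-8.68000)·(5.80000 − 4.70000) / (-8.68000 − 6.72000) = 5.80000 − (-9.54800)/(-15.40000) = 5.18000
h(5.18000) = 0.59520
r₃ = 5.18000 − 0.59520·(5.18000 − 5.80000) / (0.59520 − (-8.68000)) = 5.18000 − (-0.36902)/(9.27520) = 5.21979
h(5.21979) = 0.04617
r₄ = 5.21979 − 0.04617·(5.21979 − 5.18000) / (0.04617 − 0.59520) = 5.21979 − (0.00184)/(-0.54903) = 5.22313

5.223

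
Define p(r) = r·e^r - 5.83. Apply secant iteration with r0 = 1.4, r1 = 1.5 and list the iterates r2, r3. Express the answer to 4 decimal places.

p(1.4) = -0.152720, p(1.5) = 0.892534
r2 = 1.500000 − 0.892534·(1.500000 − 1.400000) / (0.892534 − (-0.152720)) = 1.500000 − (0.089253)/(1.045254) = 1.414611
p(1.414611) = -0.009040
r3 = 1.414611 − (-0.009040)·(1.414611 − 1.500000) / (-0.009040 − 0.892534) = 1.414611 − (0.000772)/(-0.901573) = 1.415467

1.4146, 1.4155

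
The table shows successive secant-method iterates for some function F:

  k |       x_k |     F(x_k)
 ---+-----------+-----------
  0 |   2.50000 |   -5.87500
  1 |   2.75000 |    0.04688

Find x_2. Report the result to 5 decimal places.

x_2 = 2.75000 − 0.04688·(2.75000 − 2.50000) / (0.04688 − (-5.87500))
   = 2.75000 − (0.0117200)/(5.9218800) = 2.7480209

2.74802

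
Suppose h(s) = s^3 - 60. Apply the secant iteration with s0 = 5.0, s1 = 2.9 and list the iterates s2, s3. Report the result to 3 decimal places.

h(5.0) = 65.00000, h(2.9) = -35.61100
s2 = 2.90000 − (-35.61100)·(2.90000 − 5.00000) / (-35.61100 − 65.00000) = 2.90000 − (74.78310)/(-100.61100) = 3.64329
h(3.64329) = -11.64058
s3 = 3.64329 − (-11.64058)·(3.64329 − 2.90000) / (-11.64058 − (-35.61100)) = 3.64329 − (-8.65232)/(23.97042) = 4.00425

3.643, 4.004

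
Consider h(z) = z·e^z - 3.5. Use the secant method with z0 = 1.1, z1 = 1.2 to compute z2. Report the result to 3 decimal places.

h(1.1) = -0.19542, h(1.2) = 0.48414
z2 = 1.20000 − 0.48414·(1.20000 − 1.10000) / (0.48414 − (-0.19542)) = 1.20000 − (0.04841)/(0.67956) = 1.12876

1.129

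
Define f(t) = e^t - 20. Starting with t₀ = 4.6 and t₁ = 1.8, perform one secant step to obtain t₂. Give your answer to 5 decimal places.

f(4.6) = 79.4843156, f(1.8) = -13.9503525
t₂ = 1.8000000 − (-13.9503525)·(1.8000000 − 4.6000000) / (-13.9503525 − 79.4843156) = 1.8000000 − (39.0609871)/(-93.4346682) = 2.2180567

2.21806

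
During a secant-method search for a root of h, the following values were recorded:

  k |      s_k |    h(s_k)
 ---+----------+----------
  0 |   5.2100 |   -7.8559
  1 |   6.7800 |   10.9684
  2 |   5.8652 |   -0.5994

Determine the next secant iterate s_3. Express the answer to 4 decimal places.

s_3 = 5.8652 − (-0.5994)·(5.8652 − 6.7800) / (-0.5994 − 10.9684)
   = 5.8652 − (0.548331)/(-11.567800) = 5.912602

5.9126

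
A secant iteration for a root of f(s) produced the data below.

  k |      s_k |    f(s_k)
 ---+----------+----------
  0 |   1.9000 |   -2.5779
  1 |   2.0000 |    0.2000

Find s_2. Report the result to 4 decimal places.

1.9928

s_2 = 2.0000 − 0.2000·(2.0000 − 1.9000) / (0.2000 − (-2.5779))
   = 2.0000 − (0.020000)/(2.777900) = 1.992800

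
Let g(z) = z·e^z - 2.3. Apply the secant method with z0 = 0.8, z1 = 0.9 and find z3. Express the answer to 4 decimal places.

0.9182

g(0.8) = -0.519567, g(0.9) = -0.086357
z2 = 0.900000 − (-0.086357)·(0.900000 − 0.800000) / (-0.086357 − (-0.519567)) = 0.900000 − (-0.008636)/(0.433210) = 0.919934
g(0.919934) = 0.008230
z3 = 0.919934 − 0.008230·(0.919934 − 0.900000) / (0.008230 − (-0.086357)) = 0.919934 − (0.000164)/(0.094588) = 0.918200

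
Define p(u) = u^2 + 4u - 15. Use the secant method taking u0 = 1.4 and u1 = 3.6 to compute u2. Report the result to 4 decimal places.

p(1.4) = -7.440000, p(3.6) = 12.360000
u2 = 3.600000 − 12.360000·(3.600000 − 1.400000) / (12.360000 − (-7.440000)) = 3.600000 − (27.192000)/(19.800000) = 2.226667

2.2267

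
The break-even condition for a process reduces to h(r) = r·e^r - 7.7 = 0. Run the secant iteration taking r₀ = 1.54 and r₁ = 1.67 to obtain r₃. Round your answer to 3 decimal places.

h(1.54) = -0.51653, h(1.67) = 1.17132
r₂ = 1.67000 − 1.17132·(1.67000 − 1.54000) / (1.17132 − (-0.51653)) = 1.67000 − (0.15227)/(1.68785) = 1.57978
h(1.57978) = -0.03188
r₃ = 1.57978 − (-0.03188)·(1.57978 − 1.67000) / (-0.03188 − 1.17132) = 1.57978 − (0.00288)/(-1.20320) = 1.58217

1.582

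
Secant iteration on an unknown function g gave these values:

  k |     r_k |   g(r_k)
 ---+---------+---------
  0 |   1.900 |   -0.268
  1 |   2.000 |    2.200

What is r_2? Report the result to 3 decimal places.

r_2 = 2.000 − 2.200·(2.000 − 1.900) / (2.200 − (-0.268))
   = 2.000 − (0.22000)/(2.46800) = 1.91086

1.911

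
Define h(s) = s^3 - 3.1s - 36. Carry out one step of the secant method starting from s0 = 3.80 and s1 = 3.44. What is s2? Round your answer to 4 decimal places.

3.6043

h(3.80) = 7.092000, h(3.44) = -5.956416
s2 = 3.440000 − (-5.956416)·(3.440000 − 3.800000) / (-5.956416 − 7.092000) = 3.440000 − (2.144310)/(-13.048416) = 3.604335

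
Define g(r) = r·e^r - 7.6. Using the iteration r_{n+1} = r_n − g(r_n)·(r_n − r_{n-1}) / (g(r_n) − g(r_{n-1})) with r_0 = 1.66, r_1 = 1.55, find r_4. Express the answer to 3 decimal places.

1.574

g(1.66) = 1.13046, g(1.55) = -0.29722
r_2 = 1.55000 − (-0.29722)·(1.55000 − 1.66000) / (-0.29722 − 1.13046) = 1.55000 − (0.03269)/(-1.42768) = 1.57290
g(1.57290) = -0.01766
r_3 = 1.57290 − (-0.01766)·(1.57290 − 1.55000) / (-0.01766 − (-0.29722)) = 1.57290 − (-0.00040)/(0.27956) = 1.57435
g(1.57435) = 0.00030
r_4 = 1.57435 − 0.00030·(1.57435 − 1.57290) / (0.00030 − (-0.01766)) = 1.57435 − (0.00000)/(0.01796) = 1.57432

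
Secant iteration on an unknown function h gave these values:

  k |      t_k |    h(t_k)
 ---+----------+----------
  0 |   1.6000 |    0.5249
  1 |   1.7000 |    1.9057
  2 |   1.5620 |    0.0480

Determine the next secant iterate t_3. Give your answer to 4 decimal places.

1.5584

t_3 = 1.5620 − 0.0480·(1.5620 − 1.7000) / (0.0480 − 1.9057)
   = 1.5620 − (-0.006624)/(-1.857700) = 1.558434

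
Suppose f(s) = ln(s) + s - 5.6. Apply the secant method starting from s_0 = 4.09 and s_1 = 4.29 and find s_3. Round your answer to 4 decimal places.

4.1717

f(4.09) = -0.101455, f(4.29) = 0.146287
s_2 = 4.290000 − 0.146287·(4.290000 − 4.090000) / (0.146287 − (-0.101455)) = 4.290000 − (0.029257)/(0.247742) = 4.171904
f(4.171904) = 0.000276
s_3 = 4.171904 − 0.000276·(4.171904 − 4.290000) / (0.000276 − 0.146287) = 4.171904 − (-0.000033)/(-0.146010) = 4.171680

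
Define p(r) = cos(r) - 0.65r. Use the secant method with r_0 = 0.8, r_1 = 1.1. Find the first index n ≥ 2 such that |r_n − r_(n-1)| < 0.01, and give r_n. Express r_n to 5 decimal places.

n = 3, r_n = 0.92526

p(0.8) = 0.1767067, p(1.1) = -0.2614039
r_2 = 1.1000000 − (-0.2614039)·(0.3000000)/(-0.4381106) = 0.9210014;  |Δ| = 0.1789986
p(0.9210014) = 0.0063722
r_3 = 0.9210014 − 0.0063722·(-0.1789986)/(0.2677760) = 0.9252610;  |Δ| = 0.0042596
|r_3 − r_2| = 0.0042596 < 0.01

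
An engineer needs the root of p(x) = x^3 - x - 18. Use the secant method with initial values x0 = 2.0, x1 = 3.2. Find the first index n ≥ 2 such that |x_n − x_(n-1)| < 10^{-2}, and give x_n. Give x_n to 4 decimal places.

p(2.0) = -12.000000, p(3.2) = 11.568000
x2 = 3.200000 − 11.568000·(1.200000)/(23.568000) = 2.610998;  |Δ| = 0.589002
p(2.610998) = -2.811014
x3 = 2.610998 − (-2.811014)·(-0.589002)/(-14.379014) = 2.726144;  |Δ| = 0.115147
p(2.726144) = -0.465810
x4 = 2.726144 − (-0.465810)·(0.115147)/(2.345204) = 2.749015;  |Δ| = 0.022871
p(2.749015) = 0.025524
x5 = 2.749015 − 0.025524·(0.022871)/(0.491335) = 2.747827;  |Δ| = 0.001188
|x5 − x4| = 0.001188 < 10^{-2}

n = 5, x_n = 2.7478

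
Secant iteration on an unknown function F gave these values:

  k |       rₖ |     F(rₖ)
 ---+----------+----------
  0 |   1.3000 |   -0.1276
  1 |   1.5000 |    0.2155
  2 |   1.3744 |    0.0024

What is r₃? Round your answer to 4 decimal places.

r₃ = 1.3744 − 0.0024·(1.3744 − 1.5000) / (0.0024 − 0.2155)
   = 1.3744 − (-0.000301)/(-0.213100) = 1.372985

1.3730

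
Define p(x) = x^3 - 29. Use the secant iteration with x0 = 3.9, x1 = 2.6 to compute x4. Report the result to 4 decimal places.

3.0715

p(3.9) = 30.319000, p(2.6) = -11.424000
x2 = 2.600000 − (-11.424000)·(2.600000 − 3.900000) / (-11.424000 − 30.319000) = 2.600000 − (14.851200)/(-41.743000) = 2.955777
p(2.955777) = -3.176506
x3 = 2.955777 − (-3.176506)·(2.955777 − 2.600000) / (-3.176506 − (-11.424000)) = 2.955777 − (-1.130128)/(8.247494) = 3.092804
p(3.092804) = 0.584016
x4 = 3.092804 − 0.584016·(3.092804 − 2.955777) / (0.584016 − (-3.176506)) = 3.092804 − (0.080026)/(3.760522) = 3.071523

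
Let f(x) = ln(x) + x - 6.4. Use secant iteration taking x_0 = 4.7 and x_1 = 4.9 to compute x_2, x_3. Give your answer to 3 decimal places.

f(4.7) = -0.15244, f(4.9) = 0.08924
x_2 = 4.90000 − 0.08924·(4.90000 − 4.70000) / (0.08924 − (-0.15244)) = 4.90000 − (0.01785)/(0.24167) = 4.82615
f(4.82615) = 0.00020
x_3 = 4.82615 − 0.00020·(4.82615 − 4.90000) / (0.00020 − 0.08924) = 4.82615 − (-0.00001)/(-0.08903) = 4.82598

4.826, 4.826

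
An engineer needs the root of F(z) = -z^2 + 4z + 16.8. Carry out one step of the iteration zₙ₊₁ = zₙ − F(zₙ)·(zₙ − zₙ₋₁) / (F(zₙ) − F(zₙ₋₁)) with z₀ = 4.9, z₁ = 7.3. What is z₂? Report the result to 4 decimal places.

F(4.9) = 12.390000, F(7.3) = -7.290000
z₂ = 7.300000 − (-7.290000)·(7.300000 − 4.900000) / (-7.290000 − 12.390000) = 7.300000 − (-17.496000)/(-19.680000) = 6.410976

6.4110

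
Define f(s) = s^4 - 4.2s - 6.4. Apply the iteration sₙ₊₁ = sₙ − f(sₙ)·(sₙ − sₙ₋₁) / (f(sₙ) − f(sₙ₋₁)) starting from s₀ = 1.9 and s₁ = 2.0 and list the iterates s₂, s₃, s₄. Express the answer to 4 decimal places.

f(1.9) = -1.347900, f(2.0) = 1.200000
s₂ = 2.000000 − 1.200000·(2.000000 − 1.900000) / (1.200000 − (-1.347900)) = 2.000000 − (0.120000)/(2.547900) = 1.952902
f(1.952902) = -0.056908
s₃ = 1.952902 − (-0.056908)·(1.952902 − 2.000000) / (-0.056908 − 1.200000) = 1.952902 − (0.002680)/(-1.256908) = 1.955035
f(1.955035) = -0.002231
s₄ = 1.955035 − (-0.002231)·(1.955035 − 1.952902) / (-0.002231 − (-0.056908)) = 1.955035 − (-0.000005)/(0.054677) = 1.955122

1.9529, 1.9550, 1.9551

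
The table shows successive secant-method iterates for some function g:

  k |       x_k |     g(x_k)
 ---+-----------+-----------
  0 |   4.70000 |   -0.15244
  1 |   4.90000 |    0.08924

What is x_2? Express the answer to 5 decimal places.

x_2 = 4.90000 − 0.08924·(4.90000 − 4.70000) / (0.08924 − (-0.15244))
   = 4.90000 − (0.0178480)/(0.2416800) = 4.8261503

4.82615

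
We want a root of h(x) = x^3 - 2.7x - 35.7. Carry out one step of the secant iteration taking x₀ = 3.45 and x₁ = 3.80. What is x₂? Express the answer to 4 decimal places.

3.5575

h(3.45) = -3.951375, h(3.80) = 8.912000
x₂ = 3.800000 − 8.912000·(3.800000 − 3.450000) / (8.912000 − (-3.951375)) = 3.800000 − (3.119200)/(12.863375) = 3.557513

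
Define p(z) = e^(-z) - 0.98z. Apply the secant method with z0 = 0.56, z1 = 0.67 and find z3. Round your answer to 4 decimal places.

p(0.56) = 0.022409, p(0.67) = -0.144891
z2 = 0.670000 − (-0.144891)·(0.670000 − 0.560000) / (-0.144891 − 0.022409) = 0.670000 − (-0.015938)/(-0.167300) = 0.574734
p(0.574734) = -0.000385
z3 = 0.574734 − (-0.000385)·(0.574734 − 0.670000) / (-0.000385 − (-0.144891)) = 0.574734 − (0.000037)/(0.144507) = 0.574480

0.5745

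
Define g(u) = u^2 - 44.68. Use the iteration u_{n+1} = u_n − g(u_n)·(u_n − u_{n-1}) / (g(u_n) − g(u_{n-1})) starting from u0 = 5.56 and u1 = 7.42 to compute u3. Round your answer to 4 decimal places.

g(5.56) = -13.766400, g(7.42) = 10.376400
u2 = 7.420000 − 10.376400·(7.420000 − 5.560000) / (10.376400 − (-13.766400)) = 7.420000 − (19.300104)/(24.142800) = 6.620586
g(6.620586) = -0.847847
u3 = 6.620586 − (-0.847847)·(6.620586 − 7.420000) / (-0.847847 − 10.376400) = 6.620586 − (0.677782)/(-11.224247) = 6.680971

6.6810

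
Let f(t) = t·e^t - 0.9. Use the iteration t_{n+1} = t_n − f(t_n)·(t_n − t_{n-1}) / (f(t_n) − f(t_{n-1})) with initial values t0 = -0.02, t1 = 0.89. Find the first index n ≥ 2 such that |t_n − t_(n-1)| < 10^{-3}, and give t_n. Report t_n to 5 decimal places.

f(-0.02) = -0.9196040, f(0.89) = 1.2672654
t2 = 0.8900000 − 1.2672654·(0.9100000)/(2.1868694) = 0.3626656;  |Δ| = 0.5273344
f(0.3626656) = -0.3787933
t3 = 0.3626656 − (-0.3787933)·(-0.5273344)/(-1.6460587) = 0.4840165;  |Δ| = 0.1213509
f(0.4840165) = -0.1146453
t4 = 0.4840165 − (-0.1146453)·(0.1213509)/(0.2641480) = 0.5366851;  |Δ| = 0.0526686
f(0.5366851) = 0.0179075
t5 = 0.5366851 − 0.0179075·(0.0526686)/(0.1325528) = 0.5295697;  |Δ| = 0.0071154
f(0.5295697) = -0.0006839
t6 = 0.5295697 − (-0.0006839)·(-0.0071154)/(-0.0185914) = 0.5298315;  |Δ| = 0.0002618
|t6 − t5| = 0.0002618 < 10^{-3}

n = 6, t_n = 0.52983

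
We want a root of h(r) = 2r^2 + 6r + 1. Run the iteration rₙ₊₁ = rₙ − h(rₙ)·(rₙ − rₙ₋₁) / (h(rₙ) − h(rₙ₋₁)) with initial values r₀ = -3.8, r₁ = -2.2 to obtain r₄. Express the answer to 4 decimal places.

-2.8173

h(-3.8) = 7.080000, h(-2.2) = -2.520000
r₂ = -2.200000 − (-2.520000)·(-2.200000 − (-3.800000)) / (-2.520000 − 7.080000) = -2.200000 − (-4.032000)/(-9.600000) = -2.620000
h(-2.620000) = -0.991200
r₃ = -2.620000 − (-0.991200)·(-2.620000 − (-2.200000)) / (-0.991200 − (-2.520000)) = -2.620000 − (0.416304)/(1.528800) = -2.892308
h(-2.892308) = 0.377041
r₄ = -2.892308 − 0.377041·(-2.892308 − (-2.620000)) / (0.377041 − (-0.991200)) = -2.892308 − (-0.102671)/(1.368241) = -2.817269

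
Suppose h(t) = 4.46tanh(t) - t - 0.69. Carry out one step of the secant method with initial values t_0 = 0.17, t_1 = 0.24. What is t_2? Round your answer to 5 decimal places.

0.20328

h(0.17) = -0.1090205, h(0.24) = 0.1203110
t_2 = 0.2400000 − 0.1203110·(0.2400000 − 0.1700000) / (0.1203110 − (-0.1090205)) = 0.2400000 − (0.0084218)/(0.2293316) = 0.2032769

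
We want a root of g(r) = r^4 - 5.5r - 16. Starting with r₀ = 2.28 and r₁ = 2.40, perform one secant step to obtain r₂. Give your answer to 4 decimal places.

g(2.28) = -1.516637, g(2.40) = 3.977600
r₂ = 2.400000 − 3.977600·(2.400000 − 2.280000) / (3.977600 − (-1.516637)) = 2.400000 − (0.477312)/(5.494237) = 2.313125

2.3131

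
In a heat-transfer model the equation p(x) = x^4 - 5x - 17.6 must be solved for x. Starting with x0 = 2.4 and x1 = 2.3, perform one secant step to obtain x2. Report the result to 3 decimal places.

p(2.4) = 3.57760, p(2.3) = -1.11590
x2 = 2.30000 − (-1.11590)·(2.30000 − 2.40000) / (-1.11590 − 3.57760) = 2.30000 − (0.11159)/(-4.69350) = 2.32378

2.324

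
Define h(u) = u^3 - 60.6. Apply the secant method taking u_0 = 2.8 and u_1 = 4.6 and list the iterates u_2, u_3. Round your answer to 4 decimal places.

3.7228, 3.8955

h(2.8) = -38.648000, h(4.6) = 36.736000
u_2 = 4.600000 − 36.736000·(4.600000 − 2.800000) / (36.736000 − (-38.648000)) = 4.600000 − (66.124800)/(75.384000) = 3.722827
h(3.722827) = -9.003694
u_3 = 3.722827 − (-9.003694)·(3.722827 − 4.600000) / (-9.003694 − 36.736000) = 3.722827 − (7.897796)/(-45.739694) = 3.895495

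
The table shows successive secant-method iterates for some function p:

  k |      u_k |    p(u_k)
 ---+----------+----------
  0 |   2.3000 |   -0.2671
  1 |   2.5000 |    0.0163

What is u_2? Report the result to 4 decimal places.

u_2 = 2.5000 − 0.0163·(2.5000 − 2.3000) / (0.0163 − (-0.2671))
   = 2.5000 − (0.003260)/(0.283400) = 2.488497

2.4885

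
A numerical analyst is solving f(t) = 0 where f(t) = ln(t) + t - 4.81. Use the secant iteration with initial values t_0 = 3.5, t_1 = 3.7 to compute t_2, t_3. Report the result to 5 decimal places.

f(3.5) = -0.0572370, f(3.7) = 0.1983328
t_2 = 3.7000000 − 0.1983328·(3.7000000 − 3.5000000) / (0.1983328 − (-0.0572370)) = 3.7000000 − (0.0396666)/(0.2555699) = 3.5447917
f(3.5447917) = 0.0002711
t_3 = 3.5447917 − 0.0002711·(3.5447917 − 3.7000000) / (0.0002711 − 0.1983328) = 3.5447917 − (-0.0000421)/(-0.1980617) = 3.5445793

3.54479, 3.54458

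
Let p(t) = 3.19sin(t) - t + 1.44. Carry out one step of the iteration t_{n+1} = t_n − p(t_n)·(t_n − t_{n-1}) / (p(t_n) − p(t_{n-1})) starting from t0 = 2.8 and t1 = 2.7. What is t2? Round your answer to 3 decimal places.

p(2.8) = -0.29139, p(2.7) = 0.10334
t2 = 2.70000 − 0.10334·(2.70000 − 2.80000) / (0.10334 − (-0.29139)) = 2.70000 − (-0.01033)/(0.39473) = 2.72618

2.726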